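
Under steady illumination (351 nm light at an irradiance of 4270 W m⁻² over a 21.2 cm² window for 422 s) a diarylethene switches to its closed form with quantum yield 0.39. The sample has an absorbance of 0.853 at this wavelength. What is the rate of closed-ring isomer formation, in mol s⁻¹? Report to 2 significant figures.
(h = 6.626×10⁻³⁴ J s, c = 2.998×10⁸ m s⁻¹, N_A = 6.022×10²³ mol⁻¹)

8.9×10⁻⁶ mol s⁻¹

Photon energy at 351 nm: hc/λ = (6.626×10⁻³⁴)(2.998×10⁸)/(351×10⁻⁹) = 5.659×10⁻¹⁹ J.
Energy delivered: (4270 W m⁻²)(21.2×10⁻⁴ m²)(422 s) = 3820 J.
Photons incident: 3820 / 5.659×10⁻¹⁹ = 6.750×10²¹, i.e. 6.750×10²¹/6.022×10²³ = 0.01121 mol.
Fraction absorbed: 1 − 10^(−0.853) = 0.8597.
Photons absorbed: 0.8597 × 0.01121 = 0.009637 mol.
Product formed: 0.39 × 0.009637 = 0.003758 mol.
Rate: 0.003758 / 422 s = 8.9×10⁻⁶ mol s⁻¹.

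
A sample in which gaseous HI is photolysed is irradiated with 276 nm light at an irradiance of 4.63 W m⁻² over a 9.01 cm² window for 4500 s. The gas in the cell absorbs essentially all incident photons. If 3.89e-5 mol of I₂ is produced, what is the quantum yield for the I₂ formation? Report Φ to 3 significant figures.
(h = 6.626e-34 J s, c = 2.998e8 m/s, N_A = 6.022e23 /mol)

Photon energy at 276 nm: hc/λ = (6.626e-34)(2.998e8)/(276e-9) = 7.197e-19 J.
Energy delivered: (4.63 W m⁻²)(9.01e-4 m²)(4500 s) = 18.77 J.
Photons incident: 18.77 / 7.197e-19 = 2.608e19, i.e. 2.608e19/6.022e23 = 4.331e-5 mol.
Φ = 3.89e-5 mol / 4.331e-5 mol photons = 0.898.

Φ = 0.898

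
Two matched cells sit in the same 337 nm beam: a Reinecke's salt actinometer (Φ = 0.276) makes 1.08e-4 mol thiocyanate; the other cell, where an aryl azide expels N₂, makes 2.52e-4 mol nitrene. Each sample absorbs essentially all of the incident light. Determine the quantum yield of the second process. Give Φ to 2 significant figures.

Φ = 0.64

Photons absorbed by the actinometer: 1.08e-4 / 0.276 = 3.913e-4 mol.
Φ(unknown) = 2.52e-4 / 3.913e-4 = 0.64.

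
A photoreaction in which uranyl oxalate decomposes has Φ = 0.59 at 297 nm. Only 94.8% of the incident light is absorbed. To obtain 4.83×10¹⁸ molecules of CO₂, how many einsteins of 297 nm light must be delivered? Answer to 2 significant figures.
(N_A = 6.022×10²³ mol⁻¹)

1.4×10⁻⁵ einstein

Product: 4.83×10¹⁸ / 6.022×10²³ = 8.021×10⁻⁶ mol.
Photons that must be absorbed: 8.021×10⁻⁶ / 0.59 = 1.359×10⁻⁵ mol.
Incident photons needed: 1.359×10⁻⁵ / 0.948 = 1.434×10⁻⁵ mol.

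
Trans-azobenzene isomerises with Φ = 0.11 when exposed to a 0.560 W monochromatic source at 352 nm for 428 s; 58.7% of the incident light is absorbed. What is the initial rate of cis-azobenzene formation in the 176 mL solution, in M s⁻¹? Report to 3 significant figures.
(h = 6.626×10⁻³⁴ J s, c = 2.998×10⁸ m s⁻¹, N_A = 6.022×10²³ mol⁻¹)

6.05×10⁻⁷ M s⁻¹

Photon energy at 352 nm: hc/λ = (6.626×10⁻³⁴)(2.998×10⁸)/(352×10⁻⁹) = 5.643×10⁻¹⁹ J.
Energy delivered: (0.560 W)(428 s) = 239.7 J.
Photons incident: 239.7 / 5.643×10⁻¹⁹ = 4.248×10²⁰, i.e. 4.248×10²⁰/6.022×10²³ = 7.054×10⁻⁴ mol.
Photons absorbed: 0.587 × 7.054×10⁻⁴ = 4.141×10⁻⁴ mol.
Product formed: 0.11 × 4.141×10⁻⁴ = 4.555×10⁻⁵ mol.
Rate: 4.555×10⁻⁵ mol / (428 s × 0.176 L) = 6.05×10⁻⁷ M s⁻¹.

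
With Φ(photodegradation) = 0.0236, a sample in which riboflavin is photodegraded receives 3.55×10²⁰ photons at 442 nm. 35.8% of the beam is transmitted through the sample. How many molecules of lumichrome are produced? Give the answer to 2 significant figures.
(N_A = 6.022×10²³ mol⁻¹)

Moles of photons: 3.55×10²⁰ / 6.022×10²³ = 5.895×10⁻⁴ mol.
Fraction absorbed: 1 − 35.8/100 = 0.6420.
Photons absorbed: 0.6420 × 5.895×10⁻⁴ = 3.785×10⁻⁴ mol.
Product: Φ × n_abs = 0.0236 × 3.785×10⁻⁴ = 8.933×10⁻⁶ mol.
As a count: 8.933×10⁻⁶ × 6.022×10²³ = 5.4×10¹⁸.

5.4×10¹⁸ molecules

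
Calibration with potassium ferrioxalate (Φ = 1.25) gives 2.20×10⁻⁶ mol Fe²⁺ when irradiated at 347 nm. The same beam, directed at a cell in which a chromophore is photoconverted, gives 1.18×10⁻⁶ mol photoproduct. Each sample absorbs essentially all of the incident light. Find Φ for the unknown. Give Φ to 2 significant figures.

Photons absorbed by the actinometer: 2.20×10⁻⁶ / 1.25 = 1.760×10⁻⁶ mol.
Φ(unknown) = 1.18×10⁻⁶ / 1.760×10⁻⁶ = 0.67.

Φ = 0.67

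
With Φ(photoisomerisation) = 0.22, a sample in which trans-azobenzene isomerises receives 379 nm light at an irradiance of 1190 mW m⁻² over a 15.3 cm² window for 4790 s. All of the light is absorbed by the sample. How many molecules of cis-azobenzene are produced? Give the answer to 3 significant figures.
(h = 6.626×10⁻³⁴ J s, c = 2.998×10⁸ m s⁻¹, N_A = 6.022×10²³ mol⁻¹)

Photon energy at 379 nm: hc/λ = (6.626×10⁻³⁴)(2.998×10⁸)/(379×10⁻⁹) = 5.241×10⁻¹⁹ J.
Energy delivered: (1190 mW m⁻²)(15.3×10⁻⁴ m²)(4790 s) = 8.721 J.
Photons incident: 8.721 / 5.241×10⁻¹⁹ = 1.664×10¹⁹, i.e. 1.664×10¹⁹/6.022×10²³ = 2.763×10⁻⁵ mol.
Product: Φ × n_abs = 0.22 × 2.763×10⁻⁵ = 6.079×10⁻⁶ mol.
As a count: 6.079×10⁻⁶ × 6.022×10²³ = 3.66×10¹⁸.

3.66×10¹⁸ molecules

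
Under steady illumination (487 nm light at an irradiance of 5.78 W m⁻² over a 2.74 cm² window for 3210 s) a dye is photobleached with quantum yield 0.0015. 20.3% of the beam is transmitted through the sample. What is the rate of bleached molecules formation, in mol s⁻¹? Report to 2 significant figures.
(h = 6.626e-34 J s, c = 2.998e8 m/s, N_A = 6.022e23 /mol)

Photon energy at 487 nm: hc/λ = (6.626e-34)(2.998e8)/(487e-9) = 4.079e-19 J.
Energy delivered: (5.78 W m⁻²)(2.74e-4 m²)(3210 s) = 5.084 J.
Photons incident: 5.084 / 4.079e-19 = 1.246e19, i.e. 1.246e19/6.022e23 = 2.069e-5 mol.
Fraction absorbed: 1 − 20.3/100 = 0.7970.
Photons absorbed: 0.7970 × 2.069e-5 = 1.649e-5 mol.
Product formed: 0.0015 × 1.649e-5 = 2.474e-8 mol.
Rate: 2.474e-8 / 3210 s = 7.7e-12 mol s⁻¹.

7.7e-12 mol s⁻¹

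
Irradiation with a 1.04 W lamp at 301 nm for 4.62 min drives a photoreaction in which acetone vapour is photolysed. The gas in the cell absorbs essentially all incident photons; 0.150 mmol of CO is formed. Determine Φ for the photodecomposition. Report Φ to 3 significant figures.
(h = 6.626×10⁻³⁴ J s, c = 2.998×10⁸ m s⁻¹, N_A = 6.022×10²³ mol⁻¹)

Product: 0.150 mmol = 1.50×10⁻⁴ mol.
Photon energy at 301 nm: hc/λ = (6.626×10⁻³⁴)(2.998×10⁸)/(301×10⁻⁹) = 6.600×10⁻¹⁹ J.
Energy delivered: (1.04 W)(277.2 s) = 288.3 J.
Photons incident: 288.3 / 6.600×10⁻¹⁹ = 4.368×10²⁰, i.e. 4.368×10²⁰/6.022×10²³ = 7.253×10⁻⁴ mol.
Φ = 1.50×10⁻⁴ mol / 7.253×10⁻⁴ mol photons = 0.207.

Φ = 0.207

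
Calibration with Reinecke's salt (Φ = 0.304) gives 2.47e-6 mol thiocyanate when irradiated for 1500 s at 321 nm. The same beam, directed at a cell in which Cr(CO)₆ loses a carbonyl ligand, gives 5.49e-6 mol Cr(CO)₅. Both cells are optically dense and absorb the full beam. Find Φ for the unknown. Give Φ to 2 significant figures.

Φ = 0.68

Photons absorbed by the actinometer: 2.47e-6 / 0.304 = 8.125e-6 mol.
Φ(unknown) = 5.49e-6 / 8.125e-6 = 0.68.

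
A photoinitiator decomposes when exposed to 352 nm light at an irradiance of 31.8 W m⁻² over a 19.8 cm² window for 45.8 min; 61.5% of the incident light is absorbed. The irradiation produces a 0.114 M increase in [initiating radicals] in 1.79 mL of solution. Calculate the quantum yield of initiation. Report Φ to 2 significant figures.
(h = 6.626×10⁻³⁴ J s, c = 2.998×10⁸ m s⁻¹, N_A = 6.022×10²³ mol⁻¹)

Product: (0.114 M)(0.00179 L) = 2.041×10⁻⁴ mol.
Photon energy at 352 nm: hc/λ = (6.626×10⁻³⁴)(2.998×10⁸)/(352×10⁻⁹) = 5.643×10⁻¹⁹ J.
Energy delivered: (31.8 W m⁻²)(19.8×10⁻⁴ m²)(2748 s) = 173.0 J.
Photons incident: 173.0 / 5.643×10⁻¹⁹ = 3.066×10²⁰, i.e. 3.066×10²⁰/6.022×10²³ = 5.091×10⁻⁴ mol.
Photons absorbed: 0.615 × 5.091×10⁻⁴ = 3.131×10⁻⁴ mol.
Φ = 2.041×10⁻⁴ mol / 3.131×10⁻⁴ mol photons = 0.65.

Φ = 0.65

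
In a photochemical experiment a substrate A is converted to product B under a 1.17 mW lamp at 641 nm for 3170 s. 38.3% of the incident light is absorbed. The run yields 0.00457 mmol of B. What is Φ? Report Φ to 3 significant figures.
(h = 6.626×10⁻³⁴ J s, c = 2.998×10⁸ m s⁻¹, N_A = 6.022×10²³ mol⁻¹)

Φ = 0.600

Product: 0.00457 mmol = 4.57×10⁻⁶ mol.
Photon energy at 641 nm: hc/λ = (6.626×10⁻³⁴)(2.998×10⁸)/(641×10⁻⁹) = 3.099×10⁻¹⁹ J.
Energy delivered: (1.17 mW)(3170 s) = 3.709 J.
Photons incident: 3.709 / 3.099×10⁻¹⁹ = 1.197×10¹⁹, i.e. 1.197×10¹⁹/6.022×10²³ = 1.988×10⁻⁵ mol.
Photons absorbed: 0.383 × 1.988×10⁻⁵ = 7.614×10⁻⁶ mol.
Φ = 4.57×10⁻⁶ mol / 7.614×10⁻⁶ mol photons = 0.600.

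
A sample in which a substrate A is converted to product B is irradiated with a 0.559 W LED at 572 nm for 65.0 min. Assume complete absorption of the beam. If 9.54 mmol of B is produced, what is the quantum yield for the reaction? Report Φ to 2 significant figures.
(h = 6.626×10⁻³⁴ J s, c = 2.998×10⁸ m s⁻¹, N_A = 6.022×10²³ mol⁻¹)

Product: 9.54 mmol = 0.00954 mol.
Photon energy at 572 nm: hc/λ = (6.626×10⁻³⁴)(2.998×10⁸)/(572×10⁻⁹) = 3.473×10⁻¹⁹ J.
Energy delivered: (0.559 W)(3900 s) = 2180 J.
Photons incident: 2180 / 3.473×10⁻¹⁹ = 6.277×10²¹, i.e. 6.277×10²¹/6.022×10²³ = 0.01042 mol.
Φ = 0.00954 mol / 0.01042 mol photons = 0.92.

Φ = 0.92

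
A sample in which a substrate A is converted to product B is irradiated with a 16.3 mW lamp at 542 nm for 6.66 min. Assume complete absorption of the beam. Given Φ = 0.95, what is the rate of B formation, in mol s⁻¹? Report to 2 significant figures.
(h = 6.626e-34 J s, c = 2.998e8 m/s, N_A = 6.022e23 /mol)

7.0e-8 mol s⁻¹

Photon energy at 542 nm: hc/λ = (6.626e-34)(2.998e8)/(542e-9) = 3.665e-19 J.
Energy delivered: (16.3 mW)(399.6 s) = 6.513 J.
Photons incident: 6.513 / 3.665e-19 = 1.777e19, i.e. 1.777e19/6.022e23 = 2.951e-5 mol.
Product formed: 0.95 × 2.951e-5 = 2.803e-5 mol.
Rate: 2.803e-5 / 399.6 s = 7.0e-8 mol s⁻¹.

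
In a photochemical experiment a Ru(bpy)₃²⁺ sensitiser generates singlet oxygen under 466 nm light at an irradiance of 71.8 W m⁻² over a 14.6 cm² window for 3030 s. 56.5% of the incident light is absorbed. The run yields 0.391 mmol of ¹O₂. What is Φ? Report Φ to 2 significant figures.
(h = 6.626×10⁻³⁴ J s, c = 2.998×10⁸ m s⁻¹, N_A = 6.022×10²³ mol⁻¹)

Φ = 0.56

Product: 0.391 mmol = 3.91×10⁻⁴ mol.
Photon energy at 466 nm: hc/λ = (6.626×10⁻³⁴)(2.998×10⁸)/(466×10⁻⁹) = 4.263×10⁻¹⁹ J.
Energy delivered: (71.8 W m⁻²)(14.6×10⁻⁴ m²)(3030 s) = 317.6 J.
Photons incident: 317.6 / 4.263×10⁻¹⁹ = 7.450×10²⁰, i.e. 7.450×10²⁰/6.022×10²³ = 0.001237 mol.
Photons absorbed: 0.565 × 0.001237 = 6.989×10⁻⁴ mol.
Φ = 3.91×10⁻⁴ mol / 6.989×10⁻⁴ mol photons = 0.56.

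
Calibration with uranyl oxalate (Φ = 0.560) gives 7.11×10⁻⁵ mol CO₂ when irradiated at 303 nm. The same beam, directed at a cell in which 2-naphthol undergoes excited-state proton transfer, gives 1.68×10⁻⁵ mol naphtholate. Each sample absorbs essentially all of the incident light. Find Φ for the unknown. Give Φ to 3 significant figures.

Photons absorbed by the actinometer: 7.11×10⁻⁵ / 0.560 = 1.270×10⁻⁴ mol.
Φ(unknown) = 1.68×10⁻⁵ / 1.270×10⁻⁴ = 0.132.

Φ = 0.132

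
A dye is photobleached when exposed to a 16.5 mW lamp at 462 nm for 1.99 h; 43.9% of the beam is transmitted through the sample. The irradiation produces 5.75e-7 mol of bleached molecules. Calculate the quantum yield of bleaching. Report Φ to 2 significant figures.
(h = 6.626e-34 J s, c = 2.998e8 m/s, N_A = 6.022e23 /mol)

Φ = 0.0022

Photon energy at 462 nm: hc/λ = (6.626e-34)(2.998e8)/(462e-9) = 4.300e-19 J.
Energy delivered: (16.5 mW)(7164 s) = 118.2 J.
Photons incident: 118.2 / 4.300e-19 = 2.749e20, i.e. 2.749e20/6.022e23 = 4.565e-4 mol.
Fraction absorbed: 1 − 43.9/100 = 0.5610.
Photons absorbed: 0.5610 × 4.565e-4 = 2.561e-4 mol.
Φ = 5.75e-7 mol / 2.561e-4 mol photons = 0.0022.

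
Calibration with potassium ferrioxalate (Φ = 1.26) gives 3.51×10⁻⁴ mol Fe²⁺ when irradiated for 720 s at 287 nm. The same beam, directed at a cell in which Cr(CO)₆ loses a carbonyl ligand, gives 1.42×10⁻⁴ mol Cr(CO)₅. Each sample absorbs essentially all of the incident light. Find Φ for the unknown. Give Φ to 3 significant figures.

Photons absorbed by the actinometer: 3.51×10⁻⁴ / 1.26 = 2.786×10⁻⁴ mol.
Φ(unknown) = 1.42×10⁻⁴ / 2.786×10⁻⁴ = 0.510.

Φ = 0.510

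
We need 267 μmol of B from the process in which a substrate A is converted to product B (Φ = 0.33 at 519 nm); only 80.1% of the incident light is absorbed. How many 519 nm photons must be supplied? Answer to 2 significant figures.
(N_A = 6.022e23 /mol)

6.1e20 photons

Product: 267 μmol = 2.67e-4 mol.
Photons that must be absorbed: 2.67e-4 / 0.33 = 8.091e-4 mol.
Incident photons needed: 8.091e-4 / 0.801 = 0.001010 mol.
Photon count: 0.001010 × 6.022e23 = 6.1e20.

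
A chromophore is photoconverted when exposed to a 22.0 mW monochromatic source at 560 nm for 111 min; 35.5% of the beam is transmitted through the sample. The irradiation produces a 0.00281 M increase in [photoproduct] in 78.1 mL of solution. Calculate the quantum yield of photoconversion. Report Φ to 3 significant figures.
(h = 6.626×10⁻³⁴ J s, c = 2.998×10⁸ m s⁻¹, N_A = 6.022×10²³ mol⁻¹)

Φ = 0.496

Product: (0.00281 M)(0.0781 L) = 2.195×10⁻⁴ mol.
Photon energy at 560 nm: hc/λ = (6.626×10⁻³⁴)(2.998×10⁸)/(560×10⁻⁹) = 3.547×10⁻¹⁹ J.
Energy delivered: (22.0 mW)(6660 s) = 146.5 J.
Photons incident: 146.5 / 3.547×10⁻¹⁹ = 4.130×10²⁰, i.e. 4.130×10²⁰/6.022×10²³ = 6.858×10⁻⁴ mol.
Fraction absorbed: 1 − 35.5/100 = 0.6450.
Photons absorbed: 0.6450 × 6.858×10⁻⁴ = 4.423×10⁻⁴ mol.
Φ = 2.195×10⁻⁴ mol / 4.423×10⁻⁴ mol photons = 0.496.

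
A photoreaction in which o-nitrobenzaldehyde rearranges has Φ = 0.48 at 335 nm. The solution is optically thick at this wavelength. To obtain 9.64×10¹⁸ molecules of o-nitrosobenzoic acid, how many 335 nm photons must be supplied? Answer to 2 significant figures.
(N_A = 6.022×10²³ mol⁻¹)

2.0×10¹⁹ photons

Product: 9.64×10¹⁸ / 6.022×10²³ = 1.601×10⁻⁵ mol.
Photons that must be absorbed: 1.601×10⁻⁵ / 0.48 = 3.335×10⁻⁵ mol.
Photon count: 3.335×10⁻⁵ × 6.022×10²³ = 2.0×10¹⁹.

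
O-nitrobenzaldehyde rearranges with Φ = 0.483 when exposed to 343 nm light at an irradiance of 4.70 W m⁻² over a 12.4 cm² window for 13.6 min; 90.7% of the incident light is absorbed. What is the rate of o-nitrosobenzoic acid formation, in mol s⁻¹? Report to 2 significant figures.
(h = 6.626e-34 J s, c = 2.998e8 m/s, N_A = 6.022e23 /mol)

Photon energy at 343 nm: hc/λ = (6.626e-34)(2.998e8)/(343e-9) = 5.791e-19 J.
Energy delivered: (4.70 W m⁻²)(12.4e-4 m²)(816 s) = 4.756 J.
Photons incident: 4.756 / 5.791e-19 = 8.213e18, i.e. 8.213e18/6.022e23 = 1.364e-5 mol.
Photons absorbed: 0.907 × 1.364e-5 = 1.237e-5 mol.
Product formed: 0.483 × 1.237e-5 = 5.975e-6 mol.
Rate: 5.975e-6 / 816 s = 7.3e-9 mol s⁻¹.

7.3e-9 mol s⁻¹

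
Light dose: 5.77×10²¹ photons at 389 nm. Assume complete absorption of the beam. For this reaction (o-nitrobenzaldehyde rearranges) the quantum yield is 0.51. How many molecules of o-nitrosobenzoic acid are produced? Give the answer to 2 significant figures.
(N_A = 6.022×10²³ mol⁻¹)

Moles of photons: 5.77×10²¹ / 6.022×10²³ = 0.009582 mol.
Product: Φ × n_abs = 0.51 × 0.009582 = 0.004887 mol.
As a count: 0.004887 × 6.022×10²³ = 2.9×10²¹.

2.9×10²¹ molecules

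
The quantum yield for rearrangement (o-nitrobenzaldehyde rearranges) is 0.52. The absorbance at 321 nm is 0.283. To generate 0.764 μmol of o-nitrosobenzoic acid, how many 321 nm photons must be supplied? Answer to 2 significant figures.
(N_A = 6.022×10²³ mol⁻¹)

1.8×10¹⁸ photons

Product: 0.764 μmol = 7.64×10⁻⁷ mol.
Photons that must be absorbed: 7.64×10⁻⁷ / 0.52 = 1.469×10⁻⁶ mol.
Fraction absorbed: 1 − 10^(−0.283) = 0.4788.
Incident photons needed: 1.469×10⁻⁶ / 0.4788 = 3.068×10⁻⁶ mol.
Photon count: 3.068×10⁻⁶ × 6.022×10²³ = 1.8×10¹⁸.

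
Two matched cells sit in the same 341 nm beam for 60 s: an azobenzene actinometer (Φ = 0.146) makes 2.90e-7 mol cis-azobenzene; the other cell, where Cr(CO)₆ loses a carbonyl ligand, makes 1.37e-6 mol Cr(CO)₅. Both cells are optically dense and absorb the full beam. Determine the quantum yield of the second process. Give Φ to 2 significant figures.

Photons absorbed by the actinometer: 2.90e-7 / 0.146 = 1.986e-6 mol.
Φ(unknown) = 1.37e-6 / 1.986e-6 = 0.69.

Φ = 0.69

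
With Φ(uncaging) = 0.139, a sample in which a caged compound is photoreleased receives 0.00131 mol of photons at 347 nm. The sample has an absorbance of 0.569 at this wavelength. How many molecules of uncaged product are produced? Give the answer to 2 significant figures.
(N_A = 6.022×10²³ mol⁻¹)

8.0×10¹⁹ molecules

Fraction absorbed: 1 − 10^(−0.569) = 0.7302.
Photons absorbed: 0.7302 × 0.00131 = 9.566×10⁻⁴ mol.
Product: Φ × n_abs = 0.139 × 9.566×10⁻⁴ = 1.330×10⁻⁴ mol.
As a count: 1.330×10⁻⁴ × 6.022×10²³ = 8.0×10¹⁹.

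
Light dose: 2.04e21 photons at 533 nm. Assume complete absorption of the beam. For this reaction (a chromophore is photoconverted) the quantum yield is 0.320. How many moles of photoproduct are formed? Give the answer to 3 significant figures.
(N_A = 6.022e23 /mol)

0.00108 mol

Moles of photons: 2.04e21 / 6.022e23 = 0.003388 mol.
Product: Φ × n_abs = 0.320 × 0.003388 = 0.001084 mol.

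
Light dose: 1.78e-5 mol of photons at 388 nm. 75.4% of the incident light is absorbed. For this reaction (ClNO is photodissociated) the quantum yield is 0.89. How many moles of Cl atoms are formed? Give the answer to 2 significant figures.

1.2e-5 mol

Photons absorbed: 0.754 × 1.78e-5 = 1.342e-5 mol.
Product: Φ × n_abs = 0.89 × 1.342e-5 = 1.194e-5 mol.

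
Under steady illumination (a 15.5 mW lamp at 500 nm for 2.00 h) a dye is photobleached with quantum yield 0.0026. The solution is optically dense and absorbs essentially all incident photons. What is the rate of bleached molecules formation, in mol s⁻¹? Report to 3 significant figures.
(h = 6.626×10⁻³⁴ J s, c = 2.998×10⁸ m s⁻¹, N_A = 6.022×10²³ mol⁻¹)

Photon energy at 500 nm: hc/λ = (6.626×10⁻³⁴)(2.998×10⁸)/(500×10⁻⁹) = 3.973×10⁻¹⁹ J.
Energy delivered: (15.5 mW)(7200 s) = 111.6 J.
Photons incident: 111.6 / 3.973×10⁻¹⁹ = 2.809×10²⁰, i.e. 2.809×10²⁰/6.022×10²³ = 4.665×10⁻⁴ mol.
Product formed: 0.0026 × 4.665×10⁻⁴ = 1.213×10⁻⁶ mol.
Rate: 1.213×10⁻⁶ / 7200 s = 1.68×10⁻¹⁰ mol s⁻¹.

1.68×10⁻¹⁰ mol s⁻¹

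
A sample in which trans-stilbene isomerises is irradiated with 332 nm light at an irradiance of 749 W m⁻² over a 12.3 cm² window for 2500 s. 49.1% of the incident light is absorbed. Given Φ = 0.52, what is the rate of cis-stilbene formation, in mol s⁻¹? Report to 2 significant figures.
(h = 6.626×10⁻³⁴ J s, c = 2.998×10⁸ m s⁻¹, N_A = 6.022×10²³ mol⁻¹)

Photon energy at 332 nm: hc/λ = (6.626×10⁻³⁴)(2.998×10⁸)/(332×10⁻⁹) = 5.983×10⁻¹⁹ J.
Energy delivered: (749 W m⁻²)(12.3×10⁻⁴ m²)(2500 s) = 2303 J.
Photons incident: 2303 / 5.983×10⁻¹⁹ = 3.849×10²¹, i.e. 3.849×10²¹/6.022×10²³ = 0.006392 mol.
Photons absorbed: 0.491 × 0.006392 = 0.003138 mol.
Product formed: 0.52 × 0.003138 = 0.001632 mol.
Rate: 0.001632 / 2500 s = 6.5×10⁻⁷ mol s⁻¹.

6.5×10⁻⁷ mol s⁻¹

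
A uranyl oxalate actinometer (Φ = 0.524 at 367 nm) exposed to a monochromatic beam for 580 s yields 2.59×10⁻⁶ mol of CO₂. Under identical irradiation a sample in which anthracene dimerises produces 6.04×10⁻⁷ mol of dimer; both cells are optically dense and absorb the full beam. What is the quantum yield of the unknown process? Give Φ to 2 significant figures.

Φ = 0.12

Photons absorbed by the actinometer: 2.59×10⁻⁶ / 0.524 = 4.943×10⁻⁶ mol.
Φ(unknown) = 6.04×10⁻⁷ / 4.943×10⁻⁶ = 0.12.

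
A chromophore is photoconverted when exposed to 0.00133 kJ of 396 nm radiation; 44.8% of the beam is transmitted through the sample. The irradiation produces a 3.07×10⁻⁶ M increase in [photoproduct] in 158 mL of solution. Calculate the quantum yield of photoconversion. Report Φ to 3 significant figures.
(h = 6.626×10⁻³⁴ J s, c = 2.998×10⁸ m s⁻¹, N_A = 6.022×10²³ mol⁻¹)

Φ = 0.200

Product: (3.07×10⁻⁶ M)(0.158 L) = 4.851×10⁻⁷ mol.
Photon energy at 396 nm: hc/λ = (6.626×10⁻³⁴)(2.998×10⁸)/(396×10⁻⁹) = 5.016×10⁻¹⁹ J.
Incident energy: 0.00133 kJ = 1.33 J.
Photons incident: 1.33 / 5.016×10⁻¹⁹ = 2.652×10¹⁸, i.e. 2.652×10¹⁸/6.022×10²³ = 4.404×10⁻⁶ mol.
Fraction absorbed: 1 − 44.8/100 = 0.5520.
Photons absorbed: 0.5520 × 4.404×10⁻⁶ = 2.431×10⁻⁶ mol.
Φ = 4.851×10⁻⁷ mol / 2.431×10⁻⁶ mol photons = 0.200.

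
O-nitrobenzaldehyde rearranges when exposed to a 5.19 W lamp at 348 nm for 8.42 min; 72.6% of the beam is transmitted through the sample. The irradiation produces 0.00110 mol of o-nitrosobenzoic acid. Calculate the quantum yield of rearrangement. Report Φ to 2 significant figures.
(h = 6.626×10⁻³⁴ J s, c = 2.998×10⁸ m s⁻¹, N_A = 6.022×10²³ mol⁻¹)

Φ = 0.53

Photon energy at 348 nm: hc/λ = (6.626×10⁻³⁴)(2.998×10⁸)/(348×10⁻⁹) = 5.708×10⁻¹⁹ J.
Energy delivered: (5.19 W)(505.2 s) = 2622 J.
Photons incident: 2622 / 5.708×10⁻¹⁹ = 4.594×10²¹, i.e. 4.594×10²¹/6.022×10²³ = 0.007629 mol.
Fraction absorbed: 1 − 72.6/100 = 0.2740.
Photons absorbed: 0.2740 × 0.007629 = 0.002090 mol.
Φ = 0.00110 mol / 0.002090 mol photons = 0.53.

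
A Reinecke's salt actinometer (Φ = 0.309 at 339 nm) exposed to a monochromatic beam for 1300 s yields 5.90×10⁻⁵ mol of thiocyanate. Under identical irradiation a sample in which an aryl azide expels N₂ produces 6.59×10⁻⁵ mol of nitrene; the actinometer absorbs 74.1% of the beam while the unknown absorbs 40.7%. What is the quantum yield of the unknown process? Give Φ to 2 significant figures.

Photons absorbed by the actinometer: 5.90×10⁻⁵ / 0.309 = 1.909×10⁻⁴ mol.
Incident flux: 1.909×10⁻⁴ / 0.741 = 2.576×10⁻⁴ einstein.
Absorbed by unknown: 0.407 × 2.576×10⁻⁴ = 1.048×10⁻⁴ mol.
Φ(unknown) = 6.59×10⁻⁵ / 1.048×10⁻⁴ = 0.63.

Φ = 0.63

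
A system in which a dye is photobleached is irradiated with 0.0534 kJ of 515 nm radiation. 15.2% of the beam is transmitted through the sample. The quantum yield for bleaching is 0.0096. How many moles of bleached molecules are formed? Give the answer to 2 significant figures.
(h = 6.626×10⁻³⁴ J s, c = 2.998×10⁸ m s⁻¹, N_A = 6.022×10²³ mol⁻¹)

1.9×10⁻⁶ mol

Photon energy at 515 nm: hc/λ = (6.626×10⁻³⁴)(2.998×10⁸)/(515×10⁻⁹) = 3.857×10⁻¹⁹ J.
Incident energy: 0.0534 kJ = 53.4 J.
Photons incident: 53.4 / 3.857×10⁻¹⁹ = 1.384×10²⁰, i.e. 1.384×10²⁰/6.022×10²³ = 2.298×10⁻⁴ mol.
Fraction absorbed: 1 − 15.2/100 = 0.8480.
Photons absorbed: 0.8480 × 2.298×10⁻⁴ = 1.949×10⁻⁴ mol.
Product: Φ × n_abs = 0.0096 × 1.949×10⁻⁴ = 1.871×10⁻⁶ mol.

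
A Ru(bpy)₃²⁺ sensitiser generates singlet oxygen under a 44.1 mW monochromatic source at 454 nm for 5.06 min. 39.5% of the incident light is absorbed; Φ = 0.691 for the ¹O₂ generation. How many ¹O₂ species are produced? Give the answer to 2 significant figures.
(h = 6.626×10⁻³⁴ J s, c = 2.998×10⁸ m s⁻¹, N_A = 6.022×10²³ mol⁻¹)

Photon energy at 454 nm: hc/λ = (6.626×10⁻³⁴)(2.998×10⁸)/(454×10⁻⁹) = 4.375×10⁻¹⁹ J.
Energy delivered: (44.1 mW)(303.6 s) = 13.39 J.
Photons incident: 13.39 / 4.375×10⁻¹⁹ = 3.061×10¹⁹, i.e. 3.061×10¹⁹/6.022×10²³ = 5.083×10⁻⁵ mol.
Photons absorbed: 0.395 × 5.083×10⁻⁵ = 2.008×10⁻⁵ mol.
Product: Φ × n_abs = 0.691 × 2.008×10⁻⁵ = 1.388×10⁻⁵ mol.
As a count: 1.388×10⁻⁵ × 6.022×10²³ = 8.4×10¹⁸.

8.4×10¹⁸ species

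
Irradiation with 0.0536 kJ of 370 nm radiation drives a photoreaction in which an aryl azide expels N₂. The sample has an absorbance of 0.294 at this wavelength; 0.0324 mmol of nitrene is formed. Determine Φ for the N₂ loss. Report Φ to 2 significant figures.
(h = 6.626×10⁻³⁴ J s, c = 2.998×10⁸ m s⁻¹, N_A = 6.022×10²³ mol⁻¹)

Φ = 0.40

Product: 0.0324 mmol = 3.24×10⁻⁵ mol.
Photon energy at 370 nm: hc/λ = (6.626×10⁻³⁴)(2.998×10⁸)/(370×10⁻⁹) = 5.369×10⁻¹⁹ J.
Incident energy: 0.0536 kJ = 53.6 J.
Photons incident: 53.6 / 5.369×10⁻¹⁹ = 9.983×10¹⁹, i.e. 9.983×10¹⁹/6.022×10²³ = 1.658×10⁻⁴ mol.
Fraction absorbed: 1 − 10^(−0.294) = 0.4918.
Photons absorbed: 0.4918 × 1.658×10⁻⁴ = 8.154×10⁻⁵ mol.
Φ = 3.24×10⁻⁵ mol / 8.154×10⁻⁵ mol photons = 0.40.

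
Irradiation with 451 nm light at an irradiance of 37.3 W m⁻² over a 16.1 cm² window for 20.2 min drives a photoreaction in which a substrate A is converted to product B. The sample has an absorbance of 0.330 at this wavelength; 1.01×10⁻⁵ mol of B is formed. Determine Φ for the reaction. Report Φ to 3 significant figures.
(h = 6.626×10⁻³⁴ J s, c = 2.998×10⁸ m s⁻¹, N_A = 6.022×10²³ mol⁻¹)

Photon energy at 451 nm: hc/λ = (6.626×10⁻³⁴)(2.998×10⁸)/(451×10⁻⁹) = 4.405×10⁻¹⁹ J.
Energy delivered: (37.3 W m⁻²)(16.1×10⁻⁴ m²)(1212 s) = 72.78 J.
Photons incident: 72.78 / 4.405×10⁻¹⁹ = 1.652×10²⁰, i.e. 1.652×10²⁰/6.022×10²³ = 2.743×10⁻⁴ mol.
Fraction absorbed: 1 − 10^(−0.330) = 0.5323.
Photons absorbed: 0.5323 × 2.743×10⁻⁴ = 1.460×10⁻⁴ mol.
Φ = 1.01×10⁻⁵ mol / 1.460×10⁻⁴ mol photons = 0.0692.

Φ = 0.0692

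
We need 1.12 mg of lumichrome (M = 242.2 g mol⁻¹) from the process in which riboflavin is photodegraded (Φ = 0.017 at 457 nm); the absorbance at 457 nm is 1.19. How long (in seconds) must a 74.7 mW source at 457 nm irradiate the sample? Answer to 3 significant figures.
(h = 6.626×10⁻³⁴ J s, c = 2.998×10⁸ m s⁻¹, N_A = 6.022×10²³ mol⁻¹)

t ≈ 1020 s

Product: 1.12 mg / 242.2 g mol⁻¹ = 4.624×10⁻⁶ mol.
Photons that must be absorbed: 4.624×10⁻⁶ / 0.017 = 2.720×10⁻⁴ mol.
Fraction absorbed: 1 − 10^(−1.19) = 0.9354.
Incident photons needed: 2.720×10⁻⁴ / 0.9354 = 2.908×10⁻⁴ mol.
Photon energy: hc/λ = 4.347×10⁻¹⁹ J; per mole, 2.618×10⁵ J mol⁻¹.
Energy required: 2.908×10⁻⁴ × 2.618×10⁵ = 76.13 J.
Time: 76.13 J / 0.0747 W = 1020 s.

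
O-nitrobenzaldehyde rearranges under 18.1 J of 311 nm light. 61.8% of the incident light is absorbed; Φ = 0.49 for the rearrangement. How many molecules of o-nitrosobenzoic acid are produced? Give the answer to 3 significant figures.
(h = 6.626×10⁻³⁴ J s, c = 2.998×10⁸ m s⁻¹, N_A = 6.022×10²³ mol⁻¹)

8.58×10¹⁸ molecules

Photon energy at 311 nm: hc/λ = (6.626×10⁻³⁴)(2.998×10⁸)/(311×10⁻⁹) = 6.387×10⁻¹⁹ J.
Photons incident: 18.1 / 6.387×10⁻¹⁹ = 2.834×10¹⁹, i.e. 2.834×10¹⁹/6.022×10²³ = 4.706×10⁻⁵ mol.
Photons absorbed: 0.618 × 4.706×10⁻⁵ = 2.908×10⁻⁵ mol.
Product: Φ × n_abs = 0.49 × 2.908×10⁻⁵ = 1.425×10⁻⁵ mol.
As a count: 1.425×10⁻⁵ × 6.022×10²³ = 8.58×10¹⁸.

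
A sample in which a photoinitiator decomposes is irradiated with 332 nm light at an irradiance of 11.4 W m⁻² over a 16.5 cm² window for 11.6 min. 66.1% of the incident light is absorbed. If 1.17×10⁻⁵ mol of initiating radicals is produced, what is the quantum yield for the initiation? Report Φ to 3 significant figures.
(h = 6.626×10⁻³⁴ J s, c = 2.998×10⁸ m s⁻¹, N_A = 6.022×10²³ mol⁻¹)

Φ = 0.487

Photon energy at 332 nm: hc/λ = (6.626×10⁻³⁴)(2.998×10⁸)/(332×10⁻⁹) = 5.983×10⁻¹⁹ J.
Energy delivered: (11.4 W m⁻²)(16.5×10⁻⁴ m²)(696 s) = 13.09 J.
Photons incident: 13.09 / 5.983×10⁻¹⁹ = 2.188×10¹⁹, i.e. 2.188×10¹⁹/6.022×10²³ = 3.633×10⁻⁵ mol.
Photons absorbed: 0.661 × 3.633×10⁻⁵ = 2.401×10⁻⁵ mol.
Φ = 1.17×10⁻⁵ mol / 2.401×10⁻⁵ mol photons = 0.487.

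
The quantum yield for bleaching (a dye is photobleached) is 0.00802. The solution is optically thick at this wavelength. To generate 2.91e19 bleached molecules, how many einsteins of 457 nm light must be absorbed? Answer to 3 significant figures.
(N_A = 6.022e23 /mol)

0.00603 einstein

Product: 2.91e19 / 6.022e23 = 4.832e-5 mol.
Photons that must be absorbed: 4.832e-5 / 0.00802 = 0.006025 mol.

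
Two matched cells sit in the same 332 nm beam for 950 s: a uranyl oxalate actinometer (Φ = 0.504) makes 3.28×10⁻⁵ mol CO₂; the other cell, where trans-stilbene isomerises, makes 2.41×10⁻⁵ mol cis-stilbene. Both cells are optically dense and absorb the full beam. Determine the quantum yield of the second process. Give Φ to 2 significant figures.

Φ = 0.37

Photons absorbed by the actinometer: 3.28×10⁻⁵ / 0.504 = 6.508×10⁻⁵ mol.
Φ(unknown) = 2.41×10⁻⁵ / 6.508×10⁻⁵ = 0.37.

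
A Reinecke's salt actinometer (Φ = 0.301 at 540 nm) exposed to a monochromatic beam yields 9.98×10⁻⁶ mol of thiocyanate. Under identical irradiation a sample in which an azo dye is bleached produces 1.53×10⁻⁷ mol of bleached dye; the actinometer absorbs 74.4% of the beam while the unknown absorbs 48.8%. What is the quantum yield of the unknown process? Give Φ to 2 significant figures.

Φ = 0.0070

Photons absorbed by the actinometer: 9.98×10⁻⁶ / 0.301 = 3.316×10⁻⁵ mol.
Incident flux: 3.316×10⁻⁵ / 0.744 = 4.457×10⁻⁵ einstein.
Absorbed by unknown: 0.488 × 4.457×10⁻⁵ = 2.175×10⁻⁵ mol.
Φ(unknown) = 1.53×10⁻⁷ / 2.175×10⁻⁵ = 0.0070.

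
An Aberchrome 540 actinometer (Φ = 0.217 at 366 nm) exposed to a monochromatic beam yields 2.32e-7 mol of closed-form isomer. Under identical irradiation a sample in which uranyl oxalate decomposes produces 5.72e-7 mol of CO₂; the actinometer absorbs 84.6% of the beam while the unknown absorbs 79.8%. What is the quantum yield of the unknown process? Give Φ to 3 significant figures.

Φ = 0.567

Photons absorbed by the actinometer: 2.32e-7 / 0.217 = 1.069e-6 mol.
Incident flux: 1.069e-6 / 0.846 = 1.264e-6 einstein.
Absorbed by unknown: 0.798 × 1.264e-6 = 1.009e-6 mol.
Φ(unknown) = 5.72e-7 / 1.009e-6 = 0.567.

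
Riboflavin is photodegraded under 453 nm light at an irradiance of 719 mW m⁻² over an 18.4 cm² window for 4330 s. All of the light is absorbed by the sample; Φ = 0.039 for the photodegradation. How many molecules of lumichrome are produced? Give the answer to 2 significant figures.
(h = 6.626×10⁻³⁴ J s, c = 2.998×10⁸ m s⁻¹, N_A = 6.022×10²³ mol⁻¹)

Photon energy at 453 nm: hc/λ = (6.626×10⁻³⁴)(2.998×10⁸)/(453×10⁻⁹) = 4.385×10⁻¹⁹ J.
Energy delivered: (719 mW m⁻²)(18.4×10⁻⁴ m²)(4330 s) = 5.728 J.
Photons incident: 5.728 / 4.385×10⁻¹⁹ = 1.306×10¹⁹, i.e. 1.306×10¹⁹/6.022×10²³ = 2.169×10⁻⁵ mol.
Product: Φ × n_abs = 0.039 × 2.169×10⁻⁵ = 8.459×10⁻⁷ mol.
As a count: 8.459×10⁻⁷ × 6.022×10²³ = 5.1×10¹⁷.

5.1×10¹⁷ molecules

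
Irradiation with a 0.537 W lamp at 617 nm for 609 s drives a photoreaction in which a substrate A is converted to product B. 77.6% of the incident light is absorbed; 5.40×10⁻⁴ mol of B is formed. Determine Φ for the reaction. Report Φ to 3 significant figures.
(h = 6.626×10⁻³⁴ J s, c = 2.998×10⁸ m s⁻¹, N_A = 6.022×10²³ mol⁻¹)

Photon energy at 617 nm: hc/λ = (6.626×10⁻³⁴)(2.998×10⁸)/(617×10⁻⁹) = 3.220×10⁻¹⁹ J.
Energy delivered: (0.537 W)(609 s) = 327.0 J.
Photons incident: 327.0 / 3.220×10⁻¹⁹ = 1.016×10²¹, i.e. 1.016×10²¹/6.022×10²³ = 0.001687 mol.
Photons absorbed: 0.776 × 0.001687 = 0.001309 mol.
Φ = 5.40×10⁻⁴ mol / 0.001309 mol photons = 0.413.

Φ = 0.413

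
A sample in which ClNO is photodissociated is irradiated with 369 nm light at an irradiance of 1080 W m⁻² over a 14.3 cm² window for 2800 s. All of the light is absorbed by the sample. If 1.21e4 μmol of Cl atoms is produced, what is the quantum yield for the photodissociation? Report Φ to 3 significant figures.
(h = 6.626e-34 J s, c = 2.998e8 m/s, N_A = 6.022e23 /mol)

Φ = 0.907

Product: 1.21e4 μmol = 0.0121 mol.
Photon energy at 369 nm: hc/λ = (6.626e-34)(2.998e8)/(369e-9) = 5.383e-19 J.
Energy delivered: (1080 W m⁻²)(14.3e-4 m²)(2800 s) = 4324 J.
Photons incident: 4324 / 5.383e-19 = 8.033e21, i.e. 8.033e21/6.022e23 = 0.01334 mol.
Φ = 0.0121 mol / 0.01334 mol photons = 0.907.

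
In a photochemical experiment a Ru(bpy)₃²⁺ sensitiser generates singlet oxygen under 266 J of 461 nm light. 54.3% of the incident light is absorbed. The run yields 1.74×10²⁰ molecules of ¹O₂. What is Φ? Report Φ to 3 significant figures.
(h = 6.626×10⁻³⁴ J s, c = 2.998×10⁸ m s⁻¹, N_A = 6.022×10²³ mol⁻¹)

Φ = 0.519

Product: 1.74×10²⁰ / 6.022×10²³ = 2.889×10⁻⁴ mol.
Photon energy at 461 nm: hc/λ = (6.626×10⁻³⁴)(2.998×10⁸)/(461×10⁻⁹) = 4.309×10⁻¹⁹ J.
Photons incident: 266 / 4.309×10⁻¹⁹ = 6.173×10²⁰, i.e. 6.173×10²⁰/6.022×10²³ = 0.001025 mol.
Photons absorbed: 0.543 × 0.001025 = 5.566×10⁻⁴ mol.
Φ = 2.889×10⁻⁴ mol / 5.566×10⁻⁴ mol photons = 0.519.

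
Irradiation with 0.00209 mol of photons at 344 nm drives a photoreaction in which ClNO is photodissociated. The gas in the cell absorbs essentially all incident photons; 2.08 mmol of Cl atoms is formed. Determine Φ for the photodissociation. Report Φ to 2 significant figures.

Product: 2.08 mmol = 0.00208 mol.
Φ = 0.00208 mol / 0.00209 mol photons = 1.0.

Φ = 1.0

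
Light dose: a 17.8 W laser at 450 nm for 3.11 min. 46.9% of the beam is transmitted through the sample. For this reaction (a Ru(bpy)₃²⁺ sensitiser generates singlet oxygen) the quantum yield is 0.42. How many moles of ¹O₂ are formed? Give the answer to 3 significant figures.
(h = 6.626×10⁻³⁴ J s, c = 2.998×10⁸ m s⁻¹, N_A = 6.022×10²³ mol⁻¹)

0.00279 mol

Photon energy at 450 nm: hc/λ = (6.626×10⁻³⁴)(2.998×10⁸)/(450×10⁻⁹) = 4.414×10⁻¹⁹ J.
Energy delivered: (17.8 W)(186.6 s) = 3321 J.
Photons incident: 3321 / 4.414×10⁻¹⁹ = 7.524×10²¹, i.e. 7.524×10²¹/6.022×10²³ = 0.01249 mol.
Fraction absorbed: 1 − 46.9/100 = 0.5310.
Photons absorbed: 0.5310 × 0.01249 = 0.006632 mol.
Product: Φ × n_abs = 0.42 × 0.006632 = 0.002785 mol.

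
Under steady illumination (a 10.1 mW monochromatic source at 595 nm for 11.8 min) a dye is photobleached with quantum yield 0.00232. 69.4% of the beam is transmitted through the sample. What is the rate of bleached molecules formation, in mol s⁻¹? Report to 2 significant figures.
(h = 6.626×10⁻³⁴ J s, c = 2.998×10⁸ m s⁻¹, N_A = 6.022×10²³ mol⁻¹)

Photon energy at 595 nm: hc/λ = (6.626×10⁻³⁴)(2.998×10⁸)/(595×10⁻⁹) = 3.339×10⁻¹⁹ J.
Energy delivered: (10.1 mW)(708 s) = 7.151 J.
Photons incident: 7.151 / 3.339×10⁻¹⁹ = 2.142×10¹⁹, i.e. 2.142×10¹⁹/6.022×10²³ = 3.557×10⁻⁵ mol.
Fraction absorbed: 1 − 69.4/100 = 0.3060.
Photons absorbed: 0.3060 × 3.557×10⁻⁵ = 1.088×10⁻⁵ mol.
Product formed: 0.00232 × 1.088×10⁻⁵ = 2.524×10⁻⁸ mol.
Rate: 2.524×10⁻⁸ / 708 s = 3.6×10⁻¹¹ mol s⁻¹.

3.6×10⁻¹¹ mol s⁻¹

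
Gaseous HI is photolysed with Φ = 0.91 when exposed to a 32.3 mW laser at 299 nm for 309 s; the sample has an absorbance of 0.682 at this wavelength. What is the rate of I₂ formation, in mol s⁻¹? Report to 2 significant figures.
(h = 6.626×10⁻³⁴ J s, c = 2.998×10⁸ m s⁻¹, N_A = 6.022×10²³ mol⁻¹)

5.8×10⁻⁸ mol s⁻¹

Photon energy at 299 nm: hc/λ = (6.626×10⁻³⁴)(2.998×10⁸)/(299×10⁻⁹) = 6.644×10⁻¹⁹ J.
Energy delivered: (32.3 mW)(309 s) = 9.981 J.
Photons incident: 9.981 / 6.644×10⁻¹⁹ = 1.502×10¹⁹, i.e. 1.502×10¹⁹/6.022×10²³ = 2.494×10⁻⁵ mol.
Fraction absorbed: 1 − 10^(−0.682) = 0.7920.
Photons absorbed: 0.7920 × 2.494×10⁻⁵ = 1.975×10⁻⁵ mol.
Product formed: 0.91 × 1.975×10⁻⁵ = 1.797×10⁻⁵ mol.
Rate: 1.797×10⁻⁵ / 309 s = 5.8×10⁻⁸ mol s⁻¹.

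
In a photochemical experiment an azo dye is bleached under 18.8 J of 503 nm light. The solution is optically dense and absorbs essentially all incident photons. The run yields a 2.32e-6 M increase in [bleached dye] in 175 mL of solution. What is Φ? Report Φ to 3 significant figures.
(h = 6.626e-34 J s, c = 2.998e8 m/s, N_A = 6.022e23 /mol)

Φ = 0.00514

Product: (2.32e-6 M)(0.175 L) = 4.060e-7 mol.
Photon energy at 503 nm: hc/λ = (6.626e-34)(2.998e8)/(503e-9) = 3.949e-19 J.
Photons incident: 18.8 / 3.949e-19 = 4.761e19, i.e. 4.761e19/6.022e23 = 7.906e-5 mol.
Φ = 4.060e-7 mol / 7.906e-5 mol photons = 0.00514.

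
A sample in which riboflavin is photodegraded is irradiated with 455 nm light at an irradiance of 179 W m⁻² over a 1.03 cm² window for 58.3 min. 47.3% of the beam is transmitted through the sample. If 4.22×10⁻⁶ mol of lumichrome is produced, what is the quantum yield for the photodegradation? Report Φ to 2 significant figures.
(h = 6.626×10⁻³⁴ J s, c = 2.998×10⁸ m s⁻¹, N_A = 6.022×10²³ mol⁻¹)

Photon energy at 455 nm: hc/λ = (6.626×10⁻³⁴)(2.998×10⁸)/(455×10⁻⁹) = 4.366×10⁻¹⁹ J.
Energy delivered: (179 W m⁻²)(1.03×10⁻⁴ m²)(3498 s) = 64.49 J.
Photons incident: 64.49 / 4.366×10⁻¹⁹ = 1.477×10²⁰, i.e. 1.477×10²⁰/6.022×10²³ = 2.453×10⁻⁴ mol.
Fraction absorbed: 1 − 47.3/100 = 0.5270.
Photons absorbed: 0.5270 × 2.453×10⁻⁴ = 1.293×10⁻⁴ mol.
Φ = 4.22×10⁻⁶ mol / 1.293×10⁻⁴ mol photons = 0.033.

Φ = 0.033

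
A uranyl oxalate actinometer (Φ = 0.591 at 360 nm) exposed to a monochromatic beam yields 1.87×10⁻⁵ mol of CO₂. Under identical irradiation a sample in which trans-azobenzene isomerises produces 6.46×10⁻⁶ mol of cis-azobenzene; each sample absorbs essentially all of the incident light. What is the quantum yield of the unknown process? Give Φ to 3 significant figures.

Photons absorbed by the actinometer: 1.87×10⁻⁵ / 0.591 = 3.164×10⁻⁵ mol.
Φ(unknown) = 6.46×10⁻⁶ / 3.164×10⁻⁵ = 0.204.

Φ = 0.204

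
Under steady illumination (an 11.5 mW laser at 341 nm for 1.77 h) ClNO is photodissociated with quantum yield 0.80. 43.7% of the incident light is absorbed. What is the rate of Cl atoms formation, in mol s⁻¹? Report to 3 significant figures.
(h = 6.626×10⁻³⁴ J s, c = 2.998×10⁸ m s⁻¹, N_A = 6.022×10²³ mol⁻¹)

1.15×10⁻⁸ mol s⁻¹

Photon energy at 341 nm: hc/λ = (6.626×10⁻³⁴)(2.998×10⁸)/(341×10⁻⁹) = 5.825×10⁻¹⁹ J.
Energy delivered: (11.5 mW)(6372 s) = 73.28 J.
Photons incident: 73.28 / 5.825×10⁻¹⁹ = 1.258×10²⁰, i.e. 1.258×10²⁰/6.022×10²³ = 2.089×10⁻⁴ mol.
Photons absorbed: 0.437 × 2.089×10⁻⁴ = 9.129×10⁻⁵ mol.
Product formed: 0.80 × 9.129×10⁻⁵ = 7.303×10⁻⁵ mol.
Rate: 7.303×10⁻⁵ / 6372 s = 1.15×10⁻⁸ mol s⁻¹.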